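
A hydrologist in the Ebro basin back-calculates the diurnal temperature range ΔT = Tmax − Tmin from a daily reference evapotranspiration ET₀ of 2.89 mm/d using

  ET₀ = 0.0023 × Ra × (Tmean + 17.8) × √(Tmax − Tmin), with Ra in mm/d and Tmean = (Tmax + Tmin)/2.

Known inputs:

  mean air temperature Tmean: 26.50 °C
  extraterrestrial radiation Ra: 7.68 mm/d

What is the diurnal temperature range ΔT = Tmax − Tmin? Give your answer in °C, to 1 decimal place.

13.6 °C

√ΔT = ET₀ / [0.0023 × Ra × (Tmean+17.8)] = 2.89 / (0.0023 × 7.68 × 44.30) = 3.6932
ΔT = 3.6932² = 13.640 °C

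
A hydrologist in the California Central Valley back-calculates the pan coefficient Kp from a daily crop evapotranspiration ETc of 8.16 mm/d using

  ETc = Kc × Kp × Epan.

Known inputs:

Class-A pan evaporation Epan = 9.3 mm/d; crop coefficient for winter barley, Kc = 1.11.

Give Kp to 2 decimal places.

0.79

ETc = Kc × Kp × Epan  ⇒  Kp = ETc / (Kc × Epan)
Kp = 8.16 / (1.11 × 9.3) = 8.16 / 10.323 = 0.7905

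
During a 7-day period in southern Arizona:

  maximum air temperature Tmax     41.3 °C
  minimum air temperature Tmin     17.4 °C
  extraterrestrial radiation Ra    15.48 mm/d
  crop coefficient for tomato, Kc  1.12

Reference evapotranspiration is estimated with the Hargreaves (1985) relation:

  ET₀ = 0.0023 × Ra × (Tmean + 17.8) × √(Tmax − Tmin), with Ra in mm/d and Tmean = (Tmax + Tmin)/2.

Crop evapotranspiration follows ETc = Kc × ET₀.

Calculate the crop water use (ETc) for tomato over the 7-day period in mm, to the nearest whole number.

Tmean = (41.3 + 17.4)/2 = 29.35 °C
ET₀ = 0.0023 × 15.48 × (29.35 + 17.8) × √23.9 = 0.0023 × 15.48 × 47.15 × 4.8888 = 8.2070 mm/d
ETc = Kc × ET₀ = 1.12 × 8.2070 = 9.1918 mm/d
Over 7 days: 9.1918 × 7 = 64.343 mm

64 mm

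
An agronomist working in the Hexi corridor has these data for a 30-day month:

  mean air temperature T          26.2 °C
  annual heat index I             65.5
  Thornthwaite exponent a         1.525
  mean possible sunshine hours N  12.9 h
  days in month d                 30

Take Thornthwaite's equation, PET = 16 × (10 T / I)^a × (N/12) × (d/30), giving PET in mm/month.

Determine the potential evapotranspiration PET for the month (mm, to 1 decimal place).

142.5 mm

10T/I = 10 × 26.2 / 65.5 = 4.0000
(10T/I)^a = 4.0000^1.525 = 8.2821
Uncorrected PET = 16 × 8.2821 = 132.514 mm
Correction = (N/12)(d/30) = (12.9/12)(30/30) = 1.0750
PET = 132.514 × 1.0750 = 142.453 mm/month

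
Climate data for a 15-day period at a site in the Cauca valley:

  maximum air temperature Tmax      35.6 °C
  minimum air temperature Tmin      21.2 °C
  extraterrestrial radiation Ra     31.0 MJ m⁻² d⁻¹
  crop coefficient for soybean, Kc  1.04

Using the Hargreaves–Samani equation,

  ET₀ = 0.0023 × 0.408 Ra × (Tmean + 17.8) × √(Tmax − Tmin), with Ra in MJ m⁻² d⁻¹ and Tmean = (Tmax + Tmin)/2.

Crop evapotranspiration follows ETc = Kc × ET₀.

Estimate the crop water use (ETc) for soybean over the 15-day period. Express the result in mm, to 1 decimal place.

79.6 mm

Tmean = (35.6 + 21.2)/2 = 28.40 °C
0.408 Ra = 0.408 × 31.0 = 12.6480 mm/d equivalent
ET₀ = 0.0023 × 12.6480 × (28.40 + 17.8) × √14.4 = 0.0023 × 12.6480 × 46.20 × 3.7947 = 5.1000 mm/d
ETc = Kc × ET₀ = 1.04 × 5.1000 = 5.3040 mm/d
Over 15 days: 5.3040 × 15 = 79.560 mm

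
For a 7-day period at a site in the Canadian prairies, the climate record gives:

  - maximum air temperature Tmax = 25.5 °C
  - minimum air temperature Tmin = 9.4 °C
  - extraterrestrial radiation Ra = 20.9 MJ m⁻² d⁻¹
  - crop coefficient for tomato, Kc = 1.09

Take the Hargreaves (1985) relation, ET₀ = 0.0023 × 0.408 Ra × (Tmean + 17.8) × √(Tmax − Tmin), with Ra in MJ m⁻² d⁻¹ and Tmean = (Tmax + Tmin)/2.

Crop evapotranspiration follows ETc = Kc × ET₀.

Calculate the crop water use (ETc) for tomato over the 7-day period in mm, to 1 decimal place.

21.2 mm

Tmean = (25.5 + 9.4)/2 = 17.45 °C
0.408 Ra = 0.408 × 20.9 = 8.5272 mm/d equivalent
ET₀ = 0.0023 × 8.5272 × (17.45 + 17.8) × √16.1 = 0.0023 × 8.5272 × 35.25 × 4.0125 = 2.7740 mm/d
ETc = Kc × ET₀ = 1.09 × 2.7740 = 3.0237 mm/d
Over 7 days: 3.0237 × 7 = 21.166 mm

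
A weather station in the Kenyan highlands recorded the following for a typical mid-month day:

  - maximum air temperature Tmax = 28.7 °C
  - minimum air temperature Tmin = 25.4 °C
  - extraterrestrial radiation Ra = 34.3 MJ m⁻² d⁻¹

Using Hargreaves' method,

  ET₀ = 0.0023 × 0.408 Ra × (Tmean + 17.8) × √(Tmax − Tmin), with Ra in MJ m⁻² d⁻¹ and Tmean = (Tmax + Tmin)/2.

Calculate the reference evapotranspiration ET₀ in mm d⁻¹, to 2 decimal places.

Tmean = (28.7 + 25.4)/2 = 27.05 °C
0.408 Ra = 0.408 × 34.3 = 13.9944 mm/d equivalent
ET₀ = 0.0023 × 13.9944 × (27.05 + 17.8) × √3.3 = 0.0023 × 13.9944 × 44.85 × 1.8166 = 2.6224 mm/d

2.62 mm d⁻¹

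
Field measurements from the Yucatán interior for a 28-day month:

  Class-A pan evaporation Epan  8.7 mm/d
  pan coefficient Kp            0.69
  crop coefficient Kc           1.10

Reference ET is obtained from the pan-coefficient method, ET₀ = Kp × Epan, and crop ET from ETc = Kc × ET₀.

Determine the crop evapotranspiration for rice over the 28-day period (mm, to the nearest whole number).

ET₀ = 0.69 × 8.7 = 6.0030 mm/d
ETc = Kc × ET₀ = 1.10 × 6.0030 = 6.6033 mm/d
Over 28 days: 6.6033 × 28 = 184.892 mm

185 mm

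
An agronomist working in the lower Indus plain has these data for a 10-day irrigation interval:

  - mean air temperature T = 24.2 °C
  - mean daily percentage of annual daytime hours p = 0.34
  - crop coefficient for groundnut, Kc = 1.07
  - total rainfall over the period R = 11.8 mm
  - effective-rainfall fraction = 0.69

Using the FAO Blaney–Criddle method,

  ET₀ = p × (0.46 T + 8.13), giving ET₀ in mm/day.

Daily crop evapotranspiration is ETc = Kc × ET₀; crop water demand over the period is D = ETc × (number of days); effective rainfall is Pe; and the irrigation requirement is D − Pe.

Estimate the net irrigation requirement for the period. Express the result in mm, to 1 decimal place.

ET₀ = 0.34 × (0.46 × 24.2 + 8.13) = 0.34 × 19.262 = 6.5491 mm/d
ETc = Kc × ET₀ = 1.07 × 6.5491 = 7.0075 mm/d
Crop demand D = ETc × 10 d = 7.0075 × 10 = 70.075 mm
Pe = 0.69 × 11.8 = 8.142 mm
D − Pe = 70.075 − 8.142 = 61.933 mm

61.9 mm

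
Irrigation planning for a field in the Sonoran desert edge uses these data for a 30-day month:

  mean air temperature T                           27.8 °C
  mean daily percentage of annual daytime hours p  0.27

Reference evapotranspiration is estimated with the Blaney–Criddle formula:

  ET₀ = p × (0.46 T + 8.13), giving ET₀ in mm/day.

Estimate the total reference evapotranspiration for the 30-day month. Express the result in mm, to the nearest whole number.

ET₀ = 0.27 × (0.46 × 27.8 + 8.13) = 0.27 × 20.918 = 5.6479 mm/d
Monthly total = 5.6479 × 30 = 169.437 mm

169 mm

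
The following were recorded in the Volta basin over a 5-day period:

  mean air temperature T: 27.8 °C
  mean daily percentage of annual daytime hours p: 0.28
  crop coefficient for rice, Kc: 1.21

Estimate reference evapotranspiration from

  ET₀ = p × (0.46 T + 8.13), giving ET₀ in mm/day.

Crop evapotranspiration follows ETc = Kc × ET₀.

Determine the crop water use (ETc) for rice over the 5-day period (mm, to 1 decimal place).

35.4 mm

ET₀ = 0.28 × (0.46 × 27.8 + 8.13) = 0.28 × 20.918 = 5.8570 mm/d
ETc = Kc × ET₀ = 1.21 × 5.8570 = 7.0870 mm/d
Over 5 days: 7.0870 × 5 = 35.435 mm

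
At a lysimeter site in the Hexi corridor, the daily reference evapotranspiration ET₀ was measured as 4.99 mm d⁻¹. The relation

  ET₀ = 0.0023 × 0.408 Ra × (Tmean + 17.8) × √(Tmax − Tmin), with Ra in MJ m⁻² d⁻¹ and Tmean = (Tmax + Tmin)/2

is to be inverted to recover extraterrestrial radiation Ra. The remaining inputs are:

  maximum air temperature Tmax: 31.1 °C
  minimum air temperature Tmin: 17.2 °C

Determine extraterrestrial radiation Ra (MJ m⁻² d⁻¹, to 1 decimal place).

Tmean = (31.1+17.2)/2 = 24.15 °C; ΔT = 13.9
Ra = ET₀ / [0.0023 × 0.408 × (Tmean+17.8) × √ΔT]
   = 4.99 / (0.0023 × 0.408 × 41.95 × 3.7283) = 33.999 MJ m⁻² d⁻¹

34.0 MJ m⁻² d⁻¹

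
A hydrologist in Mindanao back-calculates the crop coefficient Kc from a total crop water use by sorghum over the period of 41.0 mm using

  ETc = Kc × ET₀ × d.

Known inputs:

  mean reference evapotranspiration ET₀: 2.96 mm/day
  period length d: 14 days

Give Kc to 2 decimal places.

ETc = Kc × ET₀ × d  ⇒  Kc = ETc / (ET₀ × d)
Kc = 41.0 / (2.96 × 14) = 41.0 / 41.44 = 0.9894

0.99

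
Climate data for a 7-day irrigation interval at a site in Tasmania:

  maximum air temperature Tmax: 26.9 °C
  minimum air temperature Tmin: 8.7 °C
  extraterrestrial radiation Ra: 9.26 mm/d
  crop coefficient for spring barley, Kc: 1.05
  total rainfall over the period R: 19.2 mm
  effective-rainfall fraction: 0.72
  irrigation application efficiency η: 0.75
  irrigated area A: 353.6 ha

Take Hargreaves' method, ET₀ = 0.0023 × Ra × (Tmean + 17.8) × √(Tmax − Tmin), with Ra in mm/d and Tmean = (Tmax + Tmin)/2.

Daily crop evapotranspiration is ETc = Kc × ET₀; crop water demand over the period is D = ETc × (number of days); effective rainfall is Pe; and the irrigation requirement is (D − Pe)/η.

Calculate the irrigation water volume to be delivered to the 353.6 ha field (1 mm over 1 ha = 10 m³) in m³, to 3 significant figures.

Tmean = (26.9 + 8.7)/2 = 17.80 °C
ET₀ = 0.0023 × 9.26 × (17.80 + 17.8) × √18.2 = 0.0023 × 9.26 × 35.60 × 4.2661 = 3.2346 mm/d
ETc = Kc × ET₀ = 1.05 × 3.2346 = 3.3963 mm/d
Crop demand D = ETc × 7 d = 3.3963 × 7 = 23.774 mm
Pe = 0.72 × 19.2 = 13.824 mm
D − Pe = 23.774 − 13.824 = 9.950 mm
Gross irrigation = 9.950 / 0.75 = 13.267 mm
Volume = 13.267 mm × 353.6 ha × 10 = 46912.1 m³

46900 m³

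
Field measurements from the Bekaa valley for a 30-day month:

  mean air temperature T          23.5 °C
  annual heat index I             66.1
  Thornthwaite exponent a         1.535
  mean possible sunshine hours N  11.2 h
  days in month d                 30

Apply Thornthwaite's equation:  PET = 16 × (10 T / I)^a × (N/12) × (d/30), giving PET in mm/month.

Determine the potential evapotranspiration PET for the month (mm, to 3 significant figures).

10T/I = 10 × 23.5 / 66.1 = 3.5552
(10T/I)^a = 3.5552^1.535 = 7.0077
Uncorrected PET = 16 × 7.0077 = 112.123 mm
Correction = (N/12)(d/30) = (11.2/12)(30/30) = 0.9333
PET = 112.123 × 0.9333 = 104.644 mm/month

105 mm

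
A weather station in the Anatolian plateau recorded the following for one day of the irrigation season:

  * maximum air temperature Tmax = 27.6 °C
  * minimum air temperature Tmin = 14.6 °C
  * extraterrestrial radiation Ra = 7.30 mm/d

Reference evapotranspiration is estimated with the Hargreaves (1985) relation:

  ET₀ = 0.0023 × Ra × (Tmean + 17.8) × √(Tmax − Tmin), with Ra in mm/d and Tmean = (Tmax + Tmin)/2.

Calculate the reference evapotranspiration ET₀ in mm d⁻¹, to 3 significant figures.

2.35 mm d⁻¹

Tmean = (27.6 + 14.6)/2 = 21.10 °C
ET₀ = 0.0023 × 7.30 × (21.10 + 17.8) × √13.0 = 0.0023 × 7.30 × 38.90 × 3.6056 = 2.3549 mm/d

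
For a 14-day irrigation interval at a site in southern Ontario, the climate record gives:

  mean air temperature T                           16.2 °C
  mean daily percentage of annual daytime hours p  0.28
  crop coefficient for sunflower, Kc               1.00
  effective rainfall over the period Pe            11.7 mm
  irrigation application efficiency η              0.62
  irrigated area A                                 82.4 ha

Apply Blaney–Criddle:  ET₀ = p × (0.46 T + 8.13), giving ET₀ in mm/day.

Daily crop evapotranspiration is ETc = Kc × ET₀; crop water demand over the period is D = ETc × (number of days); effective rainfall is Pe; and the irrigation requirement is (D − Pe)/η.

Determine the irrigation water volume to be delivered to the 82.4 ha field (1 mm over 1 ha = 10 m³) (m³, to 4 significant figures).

65630 m³

ET₀ = 0.28 × (0.46 × 16.2 + 8.13) = 0.28 × 15.582 = 4.3630 mm/d
ETc = Kc × ET₀ = 1.00 × 4.3630 = 4.3630 mm/d
Crop demand D = ETc × 14 d = 4.3630 × 14 = 61.082 mm
D − Pe = 61.082 − 11.7 = 49.382 mm
Gross irrigation = 49.382 / 0.62 = 79.648 mm
Volume = 79.648 mm × 82.4 ha × 10 = 65630.0 m³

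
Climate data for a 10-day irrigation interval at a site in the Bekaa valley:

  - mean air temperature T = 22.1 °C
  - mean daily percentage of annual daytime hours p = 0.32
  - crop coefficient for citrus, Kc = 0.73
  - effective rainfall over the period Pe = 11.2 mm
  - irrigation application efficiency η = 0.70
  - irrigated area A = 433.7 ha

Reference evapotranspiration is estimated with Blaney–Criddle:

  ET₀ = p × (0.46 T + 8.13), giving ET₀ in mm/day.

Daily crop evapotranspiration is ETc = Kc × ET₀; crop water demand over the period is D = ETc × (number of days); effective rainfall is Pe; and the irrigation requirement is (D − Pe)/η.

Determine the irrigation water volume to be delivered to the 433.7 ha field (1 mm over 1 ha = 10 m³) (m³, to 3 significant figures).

195000 m³

ET₀ = 0.32 × (0.46 × 22.1 + 8.13) = 0.32 × 18.296 = 5.8547 mm/d
ETc = Kc × ET₀ = 0.73 × 5.8547 = 4.2739 mm/d
Crop demand D = ETc × 10 d = 4.2739 × 10 = 42.739 mm
D − Pe = 42.739 − 11.2 = 31.539 mm
Gross irrigation = 31.539 / 0.70 = 45.056 mm
Volume = 45.056 mm × 433.7 ha × 10 = 195407.9 m³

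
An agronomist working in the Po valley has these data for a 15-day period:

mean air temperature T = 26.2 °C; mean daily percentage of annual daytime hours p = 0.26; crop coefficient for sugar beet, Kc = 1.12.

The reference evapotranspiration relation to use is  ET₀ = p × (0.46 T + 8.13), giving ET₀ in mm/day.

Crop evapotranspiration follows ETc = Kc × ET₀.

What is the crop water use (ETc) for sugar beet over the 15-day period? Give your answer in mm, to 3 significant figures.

ET₀ = 0.26 × (0.46 × 26.2 + 8.13) = 0.26 × 20.182 = 5.2473 mm/d
ETc = Kc × ET₀ = 1.12 × 5.2473 = 5.8770 mm/d
Over 15 days: 5.8770 × 15 = 88.155 mm

88.2 mm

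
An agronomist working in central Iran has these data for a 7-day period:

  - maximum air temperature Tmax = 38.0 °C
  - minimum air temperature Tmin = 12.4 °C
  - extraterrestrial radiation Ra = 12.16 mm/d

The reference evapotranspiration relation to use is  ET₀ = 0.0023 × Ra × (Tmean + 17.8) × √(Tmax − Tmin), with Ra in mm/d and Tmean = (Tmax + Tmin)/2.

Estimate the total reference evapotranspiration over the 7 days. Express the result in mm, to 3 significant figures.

42.6 mm

Tmean = (38.0 + 12.4)/2 = 25.20 °C
ET₀ = 0.0023 × 12.16 × (25.20 + 17.8) × √25.6 = 0.0023 × 12.16 × 43.00 × 5.0596 = 6.0848 mm/d
Over 7 days: 6.0848 × 7 = 42.594 mm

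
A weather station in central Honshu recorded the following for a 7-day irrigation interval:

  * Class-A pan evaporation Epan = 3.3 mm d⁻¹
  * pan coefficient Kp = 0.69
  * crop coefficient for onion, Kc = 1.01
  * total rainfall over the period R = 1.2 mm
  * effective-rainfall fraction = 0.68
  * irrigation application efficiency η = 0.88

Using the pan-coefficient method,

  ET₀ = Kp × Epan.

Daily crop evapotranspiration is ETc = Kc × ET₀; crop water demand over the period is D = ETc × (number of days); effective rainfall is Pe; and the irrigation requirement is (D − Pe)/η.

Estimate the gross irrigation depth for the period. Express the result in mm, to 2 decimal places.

17.37 mm

ET₀ = 0.69 × 3.3 = 2.2770 mm/d
ETc = Kc × ET₀ = 1.01 × 2.2770 = 2.2998 mm/d
Crop demand D = ETc × 7 d = 2.2998 × 7 = 16.099 mm
Pe = 0.68 × 1.2 = 0.816 mm
D − Pe = 16.099 − 0.816 = 15.283 mm
Gross irrigation = 15.283 / 0.88 = 17.367 mm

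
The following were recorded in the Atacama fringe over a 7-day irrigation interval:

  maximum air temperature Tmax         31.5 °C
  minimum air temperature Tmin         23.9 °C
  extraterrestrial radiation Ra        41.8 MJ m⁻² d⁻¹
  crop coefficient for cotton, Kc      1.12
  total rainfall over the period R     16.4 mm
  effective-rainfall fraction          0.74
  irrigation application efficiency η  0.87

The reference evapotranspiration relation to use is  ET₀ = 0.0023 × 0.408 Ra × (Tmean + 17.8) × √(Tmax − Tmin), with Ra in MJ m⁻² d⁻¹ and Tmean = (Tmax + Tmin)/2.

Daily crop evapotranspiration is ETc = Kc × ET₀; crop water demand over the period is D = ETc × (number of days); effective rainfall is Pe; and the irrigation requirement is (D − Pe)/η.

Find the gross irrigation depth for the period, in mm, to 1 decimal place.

Tmean = (31.5 + 23.9)/2 = 27.70 °C
0.408 Ra = 0.408 × 41.8 = 17.0544 mm/d equivalent
ET₀ = 0.0023 × 17.0544 × (27.70 + 17.8) × √7.6 = 0.0023 × 17.0544 × 45.50 × 2.7568 = 4.9202 mm/d
ETc = Kc × ET₀ = 1.12 × 4.9202 = 5.5106 mm/d
Crop demand D = ETc × 7 d = 5.5106 × 7 = 38.574 mm
Pe = 0.74 × 16.4 = 12.136 mm
D − Pe = 38.574 − 12.136 = 26.438 mm
Gross irrigation = 26.438 / 0.87 = 30.389 mm

30.4 mm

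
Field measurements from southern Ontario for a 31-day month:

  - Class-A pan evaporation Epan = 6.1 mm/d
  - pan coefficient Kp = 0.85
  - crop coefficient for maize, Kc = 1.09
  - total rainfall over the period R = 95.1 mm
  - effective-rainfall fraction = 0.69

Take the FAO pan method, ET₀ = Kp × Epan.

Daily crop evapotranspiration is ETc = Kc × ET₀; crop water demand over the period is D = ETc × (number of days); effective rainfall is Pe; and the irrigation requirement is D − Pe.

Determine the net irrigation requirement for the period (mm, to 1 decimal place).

109.6 mm

ET₀ = 0.85 × 6.1 = 5.1850 mm/d
ETc = Kc × ET₀ = 1.09 × 5.1850 = 5.6517 mm/d
Crop demand D = ETc × 31 d = 5.6517 × 31 = 175.203 mm
Pe = 0.69 × 95.1 = 65.619 mm
D − Pe = 175.203 − 65.619 = 109.584 mm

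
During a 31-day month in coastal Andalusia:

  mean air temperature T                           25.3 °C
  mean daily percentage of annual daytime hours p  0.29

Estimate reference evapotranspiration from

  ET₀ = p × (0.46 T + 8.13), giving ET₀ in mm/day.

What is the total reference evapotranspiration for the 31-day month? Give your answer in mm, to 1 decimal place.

ET₀ = 0.29 × (0.46 × 25.3 + 8.13) = 0.29 × 19.768 = 5.7327 mm/d
Monthly total = 5.7327 × 31 = 177.714 mm

177.7 mm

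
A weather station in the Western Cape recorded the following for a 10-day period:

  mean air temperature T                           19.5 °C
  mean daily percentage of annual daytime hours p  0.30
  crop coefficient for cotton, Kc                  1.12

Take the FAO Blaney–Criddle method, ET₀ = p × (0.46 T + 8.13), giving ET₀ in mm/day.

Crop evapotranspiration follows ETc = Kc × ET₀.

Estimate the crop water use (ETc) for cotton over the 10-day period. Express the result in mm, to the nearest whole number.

ET₀ = 0.30 × (0.46 × 19.5 + 8.13) = 0.30 × 17.100 = 5.1300 mm/d
ETc = Kc × ET₀ = 1.12 × 5.1300 = 5.7456 mm/d
Over 10 days: 5.7456 × 10 = 57.456 mm

57 mm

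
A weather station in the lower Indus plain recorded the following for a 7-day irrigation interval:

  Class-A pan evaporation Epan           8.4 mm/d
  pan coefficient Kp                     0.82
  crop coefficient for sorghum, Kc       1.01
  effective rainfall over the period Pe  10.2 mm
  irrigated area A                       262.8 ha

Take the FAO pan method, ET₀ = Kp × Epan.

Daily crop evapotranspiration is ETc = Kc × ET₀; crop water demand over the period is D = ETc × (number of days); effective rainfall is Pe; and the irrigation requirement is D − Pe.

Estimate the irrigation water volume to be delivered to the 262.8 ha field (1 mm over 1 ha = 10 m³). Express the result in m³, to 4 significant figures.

101200 m³

ET₀ = 0.82 × 8.4 = 6.8880 mm/d
ETc = Kc × ET₀ = 1.01 × 6.8880 = 6.9569 mm/d
Crop demand D = ETc × 7 d = 6.9569 × 7 = 48.698 mm
D − Pe = 48.698 − 10.2 = 38.498 mm
Volume = 38.498 mm × 262.8 ha × 10 = 101172.7 m³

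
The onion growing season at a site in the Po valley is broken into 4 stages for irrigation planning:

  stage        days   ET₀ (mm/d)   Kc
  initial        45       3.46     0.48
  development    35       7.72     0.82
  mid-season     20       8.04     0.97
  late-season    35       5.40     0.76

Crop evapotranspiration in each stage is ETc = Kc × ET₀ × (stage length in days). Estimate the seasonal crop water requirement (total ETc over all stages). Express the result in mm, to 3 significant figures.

initial: 0.48 × 3.46 × 45 = 74.74 mm
development: 0.82 × 7.72 × 35 = 221.56 mm
mid-season: 0.97 × 8.04 × 20 = 155.98 mm
late-season: 0.76 × 5.40 × 35 = 143.64 mm
Seasonal total = 595.92 mm

596 mm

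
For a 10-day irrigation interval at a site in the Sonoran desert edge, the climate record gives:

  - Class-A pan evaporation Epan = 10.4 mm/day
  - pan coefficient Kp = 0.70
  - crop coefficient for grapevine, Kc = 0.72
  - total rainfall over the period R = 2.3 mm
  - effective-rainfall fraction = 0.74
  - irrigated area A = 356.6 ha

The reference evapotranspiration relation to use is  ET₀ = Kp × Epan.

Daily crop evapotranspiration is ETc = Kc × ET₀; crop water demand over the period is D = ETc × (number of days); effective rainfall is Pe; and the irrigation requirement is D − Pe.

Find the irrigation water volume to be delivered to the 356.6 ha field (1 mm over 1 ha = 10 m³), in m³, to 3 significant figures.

181000 m³

ET₀ = 0.70 × 10.4 = 7.2800 mm/d
ETc = Kc × ET₀ = 0.72 × 7.2800 = 5.2416 mm/d
Crop demand D = ETc × 10 d = 5.2416 × 10 = 52.416 mm
Pe = 0.74 × 2.3 = 1.702 mm
D − Pe = 52.416 − 1.702 = 50.714 mm
Volume = 50.714 mm × 356.6 ha × 10 = 180846.1 m³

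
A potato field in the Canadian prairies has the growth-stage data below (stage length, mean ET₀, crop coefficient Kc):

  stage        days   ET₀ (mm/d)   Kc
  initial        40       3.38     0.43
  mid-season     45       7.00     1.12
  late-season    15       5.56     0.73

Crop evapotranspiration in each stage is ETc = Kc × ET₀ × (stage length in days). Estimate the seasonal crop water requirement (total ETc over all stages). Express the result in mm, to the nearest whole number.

472 mm

initial: 0.43 × 3.38 × 40 = 58.14 mm
mid-season: 1.12 × 7.00 × 45 = 352.80 mm
late-season: 0.73 × 5.56 × 15 = 60.88 mm
Seasonal total = 471.82 mm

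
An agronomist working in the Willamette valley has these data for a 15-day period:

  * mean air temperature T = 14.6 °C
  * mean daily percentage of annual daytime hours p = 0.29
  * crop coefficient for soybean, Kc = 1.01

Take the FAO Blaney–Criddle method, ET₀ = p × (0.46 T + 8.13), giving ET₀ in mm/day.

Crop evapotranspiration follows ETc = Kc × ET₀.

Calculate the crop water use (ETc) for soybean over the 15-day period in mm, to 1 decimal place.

ET₀ = 0.29 × (0.46 × 14.6 + 8.13) = 0.29 × 14.846 = 4.3053 mm/d
ETc = Kc × ET₀ = 1.01 × 4.3053 = 4.3484 mm/d
Over 15 days: 4.3484 × 15 = 65.226 mm

65.2 mm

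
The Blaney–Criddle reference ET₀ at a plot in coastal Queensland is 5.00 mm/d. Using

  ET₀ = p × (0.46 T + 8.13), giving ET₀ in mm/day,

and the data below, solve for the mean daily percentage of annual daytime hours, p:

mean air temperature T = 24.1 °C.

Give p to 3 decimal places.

p = ET₀ / (0.46 T + 8.13) = 5.00 / (0.46 × 24.1 + 8.13) = 5.00 / 19.216 = 0.2602

0.260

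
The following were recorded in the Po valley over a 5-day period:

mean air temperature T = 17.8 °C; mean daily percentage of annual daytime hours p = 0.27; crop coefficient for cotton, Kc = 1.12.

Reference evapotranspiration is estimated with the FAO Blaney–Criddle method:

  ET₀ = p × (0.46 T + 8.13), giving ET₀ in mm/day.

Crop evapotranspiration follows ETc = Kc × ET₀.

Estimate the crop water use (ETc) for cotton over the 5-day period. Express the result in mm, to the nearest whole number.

ET₀ = 0.27 × (0.46 × 17.8 + 8.13) = 0.27 × 16.318 = 4.4059 mm/d
ETc = Kc × ET₀ = 1.12 × 4.4059 = 4.9346 mm/d
Over 5 days: 4.9346 × 5 = 24.673 mm

25 mm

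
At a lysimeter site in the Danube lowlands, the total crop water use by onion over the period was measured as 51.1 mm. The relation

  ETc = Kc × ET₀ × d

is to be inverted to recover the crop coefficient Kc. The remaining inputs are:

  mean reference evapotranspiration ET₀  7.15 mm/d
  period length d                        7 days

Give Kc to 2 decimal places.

ETc = Kc × ET₀ × d  ⇒  Kc = ETc / (ET₀ × d)
Kc = 51.1 / (7.15 × 7) = 51.1 / 50.05 = 1.0210

1.02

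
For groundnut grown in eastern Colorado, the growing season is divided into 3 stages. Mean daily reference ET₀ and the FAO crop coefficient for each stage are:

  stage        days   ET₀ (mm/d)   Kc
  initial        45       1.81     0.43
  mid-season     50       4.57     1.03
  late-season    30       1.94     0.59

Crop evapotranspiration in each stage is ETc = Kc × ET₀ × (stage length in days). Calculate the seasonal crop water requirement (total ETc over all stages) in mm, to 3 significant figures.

initial: 0.43 × 1.81 × 45 = 35.02 mm
mid-season: 1.03 × 4.57 × 50 = 235.36 mm
late-season: 0.59 × 1.94 × 30 = 34.34 mm
Seasonal total = 304.72 mm

305 mm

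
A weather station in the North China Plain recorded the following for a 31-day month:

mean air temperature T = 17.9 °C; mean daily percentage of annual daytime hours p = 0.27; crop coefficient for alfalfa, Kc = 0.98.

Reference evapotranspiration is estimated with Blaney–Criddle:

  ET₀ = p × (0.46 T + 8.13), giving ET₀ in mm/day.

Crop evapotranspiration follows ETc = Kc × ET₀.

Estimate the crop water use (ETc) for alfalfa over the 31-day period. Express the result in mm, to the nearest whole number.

134 mm

ET₀ = 0.27 × (0.46 × 17.9 + 8.13) = 0.27 × 16.364 = 4.4183 mm/d
ETc = Kc × ET₀ = 0.98 × 4.4183 = 4.3299 mm/d
Over 31 days: 4.3299 × 31 = 134.227 mm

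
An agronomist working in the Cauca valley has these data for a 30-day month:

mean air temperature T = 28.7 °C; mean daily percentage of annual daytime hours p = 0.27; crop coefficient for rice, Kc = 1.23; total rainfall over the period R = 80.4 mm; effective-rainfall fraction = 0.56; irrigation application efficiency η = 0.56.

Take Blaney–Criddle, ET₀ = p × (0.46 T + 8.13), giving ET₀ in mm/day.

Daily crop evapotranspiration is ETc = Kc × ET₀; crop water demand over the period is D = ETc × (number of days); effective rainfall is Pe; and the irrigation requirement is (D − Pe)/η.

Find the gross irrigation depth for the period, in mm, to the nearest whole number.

ET₀ = 0.27 × (0.46 × 28.7 + 8.13) = 0.27 × 21.332 = 5.7596 mm/d
ETc = Kc × ET₀ = 1.23 × 5.7596 = 7.0843 mm/d
Crop demand D = ETc × 30 d = 7.0843 × 30 = 212.529 mm
Pe = 0.56 × 80.4 = 45.024 mm
D − Pe = 212.529 − 45.024 = 167.505 mm
Gross irrigation = 167.505 / 0.56 = 299.116 mm

299 mm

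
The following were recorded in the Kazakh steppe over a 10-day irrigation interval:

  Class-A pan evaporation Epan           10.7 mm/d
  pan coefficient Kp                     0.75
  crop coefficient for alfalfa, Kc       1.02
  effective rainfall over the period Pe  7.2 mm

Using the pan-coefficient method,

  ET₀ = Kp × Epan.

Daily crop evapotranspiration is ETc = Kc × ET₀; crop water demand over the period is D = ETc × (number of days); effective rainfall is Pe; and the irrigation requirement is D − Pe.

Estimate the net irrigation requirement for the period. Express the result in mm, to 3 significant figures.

74.7 mm

ET₀ = 0.75 × 10.7 = 8.0250 mm/d
ETc = Kc × ET₀ = 1.02 × 8.0250 = 8.1855 mm/d
Crop demand D = ETc × 10 d = 8.1855 × 10 = 81.855 mm
D − Pe = 81.855 − 7.2 = 74.655 mm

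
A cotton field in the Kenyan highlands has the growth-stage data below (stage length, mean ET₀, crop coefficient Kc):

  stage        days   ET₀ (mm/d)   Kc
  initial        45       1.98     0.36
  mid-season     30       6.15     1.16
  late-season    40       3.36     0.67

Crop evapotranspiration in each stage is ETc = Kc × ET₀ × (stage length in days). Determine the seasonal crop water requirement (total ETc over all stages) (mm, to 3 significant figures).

336 mm

initial: 0.36 × 1.98 × 45 = 32.08 mm
mid-season: 1.16 × 6.15 × 30 = 214.02 mm
late-season: 0.67 × 3.36 × 40 = 90.05 mm
Seasonal total = 336.15 mm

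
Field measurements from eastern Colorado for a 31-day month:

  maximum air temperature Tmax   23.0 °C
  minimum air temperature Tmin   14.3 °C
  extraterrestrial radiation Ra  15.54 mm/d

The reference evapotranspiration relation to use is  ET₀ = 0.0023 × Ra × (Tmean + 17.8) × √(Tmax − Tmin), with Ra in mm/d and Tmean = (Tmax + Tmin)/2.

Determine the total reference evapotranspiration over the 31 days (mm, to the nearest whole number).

119 mm

Tmean = (23.0 + 14.3)/2 = 18.65 °C
ET₀ = 0.0023 × 15.54 × (18.65 + 17.8) × √8.7 = 0.0023 × 15.54 × 36.45 × 2.9496 = 3.8427 mm/d
Over 31 days: 3.8427 × 31 = 119.124 mm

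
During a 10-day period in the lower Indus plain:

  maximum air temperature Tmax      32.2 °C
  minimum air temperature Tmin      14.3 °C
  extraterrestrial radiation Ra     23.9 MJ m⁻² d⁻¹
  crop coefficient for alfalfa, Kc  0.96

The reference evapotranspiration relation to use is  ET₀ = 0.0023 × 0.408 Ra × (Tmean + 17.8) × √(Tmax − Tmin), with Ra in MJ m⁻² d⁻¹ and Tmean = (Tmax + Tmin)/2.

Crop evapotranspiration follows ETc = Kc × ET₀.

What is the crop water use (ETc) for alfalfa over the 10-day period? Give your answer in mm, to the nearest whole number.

37 mm

Tmean = (32.2 + 14.3)/2 = 23.25 °C
0.408 Ra = 0.408 × 23.9 = 9.7512 mm/d equivalent
ET₀ = 0.0023 × 9.7512 × (23.25 + 17.8) × √17.9 = 0.0023 × 9.7512 × 41.05 × 4.2308 = 3.8951 mm/d
ETc = Kc × ET₀ = 0.96 × 3.8951 = 3.7393 mm/d
Over 10 days: 3.7393 × 10 = 37.393 mm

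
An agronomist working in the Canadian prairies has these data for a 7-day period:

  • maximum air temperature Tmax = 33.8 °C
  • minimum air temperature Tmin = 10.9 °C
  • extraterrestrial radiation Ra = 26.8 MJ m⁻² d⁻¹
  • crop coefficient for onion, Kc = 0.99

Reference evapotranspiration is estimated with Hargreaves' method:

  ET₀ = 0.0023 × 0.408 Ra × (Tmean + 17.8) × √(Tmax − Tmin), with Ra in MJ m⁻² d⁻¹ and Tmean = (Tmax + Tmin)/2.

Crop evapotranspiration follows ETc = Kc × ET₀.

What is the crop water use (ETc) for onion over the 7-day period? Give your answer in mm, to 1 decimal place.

33.5 mm

Tmean = (33.8 + 10.9)/2 = 22.35 °C
0.408 Ra = 0.408 × 26.8 = 10.9344 mm/d equivalent
ET₀ = 0.0023 × 10.9344 × (22.35 + 17.8) × √22.9 = 0.0023 × 10.9344 × 40.15 × 4.7854 = 4.8320 mm/d
ETc = Kc × ET₀ = 0.99 × 4.8320 = 4.7837 mm/d
Over 7 days: 4.7837 × 7 = 33.486 mm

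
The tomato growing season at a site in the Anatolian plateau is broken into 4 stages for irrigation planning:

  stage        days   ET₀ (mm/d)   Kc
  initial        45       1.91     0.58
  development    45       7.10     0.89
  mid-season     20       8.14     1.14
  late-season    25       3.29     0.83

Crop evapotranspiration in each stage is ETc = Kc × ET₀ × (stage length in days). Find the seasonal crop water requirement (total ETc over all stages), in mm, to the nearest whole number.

initial: 0.58 × 1.91 × 45 = 49.85 mm
development: 0.89 × 7.10 × 45 = 284.36 mm
mid-season: 1.14 × 8.14 × 20 = 185.59 mm
late-season: 0.83 × 3.29 × 25 = 68.27 mm
Seasonal total = 588.07 mm

588 mm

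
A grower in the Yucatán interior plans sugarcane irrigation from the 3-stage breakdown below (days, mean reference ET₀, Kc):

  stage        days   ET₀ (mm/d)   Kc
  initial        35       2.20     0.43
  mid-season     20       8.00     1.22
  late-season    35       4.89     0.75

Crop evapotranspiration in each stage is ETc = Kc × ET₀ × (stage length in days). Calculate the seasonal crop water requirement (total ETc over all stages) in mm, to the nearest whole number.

initial: 0.43 × 2.20 × 35 = 33.11 mm
mid-season: 1.22 × 8.00 × 20 = 195.20 mm
late-season: 0.75 × 4.89 × 35 = 128.36 mm
Seasonal total = 356.67 mm

357 mm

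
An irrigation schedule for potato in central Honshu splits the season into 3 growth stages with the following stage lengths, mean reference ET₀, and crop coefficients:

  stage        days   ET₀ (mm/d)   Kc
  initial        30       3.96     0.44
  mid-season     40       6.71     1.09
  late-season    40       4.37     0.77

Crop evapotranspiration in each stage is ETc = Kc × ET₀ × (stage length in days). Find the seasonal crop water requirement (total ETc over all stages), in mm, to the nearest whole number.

479 mm

initial: 0.44 × 3.96 × 30 = 52.27 mm
mid-season: 1.09 × 6.71 × 40 = 292.56 mm
late-season: 0.77 × 4.37 × 40 = 134.60 mm
Seasonal total = 479.43 mm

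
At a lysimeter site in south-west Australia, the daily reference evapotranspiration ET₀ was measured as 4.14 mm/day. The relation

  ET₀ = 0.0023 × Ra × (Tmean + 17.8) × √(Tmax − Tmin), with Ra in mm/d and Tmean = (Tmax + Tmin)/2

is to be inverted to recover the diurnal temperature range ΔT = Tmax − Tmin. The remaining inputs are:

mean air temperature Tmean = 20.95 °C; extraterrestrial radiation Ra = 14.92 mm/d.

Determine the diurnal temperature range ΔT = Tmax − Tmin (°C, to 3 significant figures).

9.69 °C

√ΔT = ET₀ / [0.0023 × Ra × (Tmean+17.8)] = 4.14 / (0.0023 × 14.92 × 38.75) = 3.1134
ΔT = 3.1134² = 9.693 °C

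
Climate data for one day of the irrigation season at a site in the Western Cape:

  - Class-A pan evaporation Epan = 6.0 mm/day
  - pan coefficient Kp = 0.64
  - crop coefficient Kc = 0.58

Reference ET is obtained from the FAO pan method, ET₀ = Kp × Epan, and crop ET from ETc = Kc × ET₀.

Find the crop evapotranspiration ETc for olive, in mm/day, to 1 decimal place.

2.2 mm/day

ET₀ = 0.64 × 6.0 = 3.8400 mm/d
ETc = Kc × ET₀ = 0.58 × 3.8400 = 2.2272 mm/d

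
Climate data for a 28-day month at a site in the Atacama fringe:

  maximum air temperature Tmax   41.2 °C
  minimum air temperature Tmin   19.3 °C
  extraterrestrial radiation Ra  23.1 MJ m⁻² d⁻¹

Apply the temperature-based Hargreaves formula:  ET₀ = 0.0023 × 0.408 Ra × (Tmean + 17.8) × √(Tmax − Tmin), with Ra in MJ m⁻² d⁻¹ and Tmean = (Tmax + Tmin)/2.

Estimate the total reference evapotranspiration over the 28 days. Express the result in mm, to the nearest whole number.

136 mm

Tmean = (41.2 + 19.3)/2 = 30.25 °C
0.408 Ra = 0.408 × 23.1 = 9.4248 mm/d equivalent
ET₀ = 0.0023 × 9.4248 × (30.25 + 17.8) × √21.9 = 0.0023 × 9.4248 × 48.05 × 4.6797 = 4.8743 mm/d
Over 28 days: 4.8743 × 28 = 136.480 mm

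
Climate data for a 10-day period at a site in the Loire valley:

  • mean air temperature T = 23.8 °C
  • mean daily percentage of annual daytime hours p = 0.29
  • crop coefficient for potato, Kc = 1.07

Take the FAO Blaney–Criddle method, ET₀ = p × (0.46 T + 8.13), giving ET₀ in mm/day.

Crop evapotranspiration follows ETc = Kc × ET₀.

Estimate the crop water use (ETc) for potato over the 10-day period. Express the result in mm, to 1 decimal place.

ET₀ = 0.29 × (0.46 × 23.8 + 8.13) = 0.29 × 19.078 = 5.5326 mm/d
ETc = Kc × ET₀ = 1.07 × 5.5326 = 5.9199 mm/d
Over 10 days: 5.9199 × 10 = 59.199 mm

59.2 mm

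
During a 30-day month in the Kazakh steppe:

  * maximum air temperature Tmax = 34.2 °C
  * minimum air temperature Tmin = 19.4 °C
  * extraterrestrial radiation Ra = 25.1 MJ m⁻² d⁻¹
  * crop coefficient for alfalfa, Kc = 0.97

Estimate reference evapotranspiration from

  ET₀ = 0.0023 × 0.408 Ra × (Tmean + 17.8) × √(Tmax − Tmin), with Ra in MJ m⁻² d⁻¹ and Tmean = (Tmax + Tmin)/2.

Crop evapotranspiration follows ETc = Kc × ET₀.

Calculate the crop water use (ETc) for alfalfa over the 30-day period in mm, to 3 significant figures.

Tmean = (34.2 + 19.4)/2 = 26.80 °C
0.408 Ra = 0.408 × 25.1 = 10.2408 mm/d equivalent
ET₀ = 0.0023 × 10.2408 × (26.80 + 17.8) × √14.8 = 0.0023 × 10.2408 × 44.60 × 3.8471 = 4.0414 mm/d
ETc = Kc × ET₀ = 0.97 × 4.0414 = 3.9202 mm/d
Over 30 days: 3.9202 × 30 = 117.606 mm

118 mm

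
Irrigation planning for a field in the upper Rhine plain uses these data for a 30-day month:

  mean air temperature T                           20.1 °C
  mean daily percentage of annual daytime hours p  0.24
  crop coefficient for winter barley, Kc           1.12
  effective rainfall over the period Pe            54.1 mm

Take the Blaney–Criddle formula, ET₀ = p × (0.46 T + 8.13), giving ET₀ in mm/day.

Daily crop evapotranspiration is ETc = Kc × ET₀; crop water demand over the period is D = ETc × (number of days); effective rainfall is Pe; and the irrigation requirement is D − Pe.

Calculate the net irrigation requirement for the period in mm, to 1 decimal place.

86.0 mm

ET₀ = 0.24 × (0.46 × 20.1 + 8.13) = 0.24 × 17.376 = 4.1702 mm/d
ETc = Kc × ET₀ = 1.12 × 4.1702 = 4.6706 mm/d
Crop demand D = ETc × 30 d = 4.6706 × 30 = 140.118 mm
D − Pe = 140.118 − 54.1 = 86.018 mm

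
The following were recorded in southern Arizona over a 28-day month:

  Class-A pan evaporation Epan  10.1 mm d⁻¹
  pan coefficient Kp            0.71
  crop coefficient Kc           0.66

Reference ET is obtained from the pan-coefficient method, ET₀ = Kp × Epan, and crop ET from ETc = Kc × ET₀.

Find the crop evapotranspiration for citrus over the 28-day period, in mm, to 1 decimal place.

132.5 mm

ET₀ = 0.71 × 10.1 = 7.1710 mm/d
ETc = Kc × ET₀ = 0.66 × 7.1710 = 4.7329 mm/d
Over 28 days: 4.7329 × 28 = 132.521 mm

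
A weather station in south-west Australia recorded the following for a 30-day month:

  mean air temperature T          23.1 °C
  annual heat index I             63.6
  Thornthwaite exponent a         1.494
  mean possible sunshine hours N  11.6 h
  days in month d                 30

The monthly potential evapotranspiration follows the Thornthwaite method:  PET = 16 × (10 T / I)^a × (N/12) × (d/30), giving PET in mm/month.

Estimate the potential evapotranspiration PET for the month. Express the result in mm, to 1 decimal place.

106.2 mm

10T/I = 10 × 23.1 / 63.6 = 3.6321
(10T/I)^a = 3.6321^1.494 = 6.8687
Uncorrected PET = 16 × 6.8687 = 109.899 mm
Correction = (N/12)(d/30) = (11.6/12)(30/30) = 0.9667
PET = 109.899 × 0.9667 = 106.239 mm/month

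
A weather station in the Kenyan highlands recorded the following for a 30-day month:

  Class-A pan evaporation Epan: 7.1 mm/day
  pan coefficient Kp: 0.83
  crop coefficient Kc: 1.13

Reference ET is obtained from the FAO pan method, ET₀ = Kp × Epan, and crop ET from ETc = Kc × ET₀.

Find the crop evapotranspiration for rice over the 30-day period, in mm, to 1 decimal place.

199.8 mm

ET₀ = 0.83 × 7.1 = 5.8930 mm/d
ETc = Kc × ET₀ = 1.13 × 5.8930 = 6.6591 mm/d
Over 30 days: 6.6591 × 30 = 199.773 mm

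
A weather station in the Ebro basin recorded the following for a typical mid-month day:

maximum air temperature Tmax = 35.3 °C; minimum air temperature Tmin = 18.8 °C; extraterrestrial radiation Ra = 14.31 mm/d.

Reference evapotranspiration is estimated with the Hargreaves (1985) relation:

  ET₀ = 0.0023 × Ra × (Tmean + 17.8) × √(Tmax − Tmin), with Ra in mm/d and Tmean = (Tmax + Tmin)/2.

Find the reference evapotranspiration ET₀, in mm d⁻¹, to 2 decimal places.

6.00 mm d⁻¹

Tmean = (35.3 + 18.8)/2 = 27.05 °C
ET₀ = 0.0023 × 14.31 × (27.05 + 17.8) × √16.5 = 0.0023 × 14.31 × 44.85 × 4.0620 = 5.9961 mm/d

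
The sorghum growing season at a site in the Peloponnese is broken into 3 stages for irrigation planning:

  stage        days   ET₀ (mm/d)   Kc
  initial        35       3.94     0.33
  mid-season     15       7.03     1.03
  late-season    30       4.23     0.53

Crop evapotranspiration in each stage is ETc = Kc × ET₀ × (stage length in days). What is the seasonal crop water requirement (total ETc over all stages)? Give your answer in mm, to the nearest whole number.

221 mm

initial: 0.33 × 3.94 × 35 = 45.51 mm
mid-season: 1.03 × 7.03 × 15 = 108.61 mm
late-season: 0.53 × 4.23 × 30 = 67.26 mm
Seasonal total = 221.38 mm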